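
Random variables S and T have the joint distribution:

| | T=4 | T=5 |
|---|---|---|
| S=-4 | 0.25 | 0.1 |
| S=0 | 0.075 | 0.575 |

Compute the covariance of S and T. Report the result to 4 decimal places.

E[S] = -1.4,  E[T] = 4.675
E[ST] = -6
Cov(S,T) = E[ST] − E[S]E[T] = -6 − (-1.4)(4.675) = 0.545

0.5450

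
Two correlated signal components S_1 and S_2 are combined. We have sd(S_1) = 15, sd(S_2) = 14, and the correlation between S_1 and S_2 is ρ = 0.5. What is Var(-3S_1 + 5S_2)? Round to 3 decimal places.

3775.000

Var(S_1) = (15)² = 225;  Var(S_2) = (14)² = 196
Cov(S_1,S_2) = ρ·sd(S_1)·sd(S_2) = 0.5·15·14 = 105
Var(-3S_1 + 5S_2) = (-3)²·Var(S_1) + (5)²·Var(S_2) + 2·(-3)·(5)·Cov(S_1,S_2)
= 9·225 + 25·196 + -30·105 = 3775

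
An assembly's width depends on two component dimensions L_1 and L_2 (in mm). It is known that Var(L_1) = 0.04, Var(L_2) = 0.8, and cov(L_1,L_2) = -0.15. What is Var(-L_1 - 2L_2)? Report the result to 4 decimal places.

2.6400

Var(-L_1 - 2L_2) = (-1)²·Var(L_1) + (-2)²·Var(L_2) + 2·(-1)·(-2)·cov(L_1,L_2)
= 1·0.04 + 4·0.8 + 4·-0.15 = 2.64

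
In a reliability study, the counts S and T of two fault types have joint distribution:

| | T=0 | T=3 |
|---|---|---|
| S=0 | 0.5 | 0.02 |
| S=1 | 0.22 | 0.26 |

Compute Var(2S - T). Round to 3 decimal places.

1.306

E[S] = 0.48,  E[T] = 0.84,  E[ST] = 0.78
Var(S) = 0.48 − (0.48)² = 0.2496;  Var(T) = 2.52 − (0.84)² = 1.8144
cov(S,T) = 0.78 − (0.48)(0.84) = 0.3768
Var(2S - T) = (2)²·0.2496 + (-1)²·1.8144 + 2·(2)·(-1)·0.3768 = 1.3056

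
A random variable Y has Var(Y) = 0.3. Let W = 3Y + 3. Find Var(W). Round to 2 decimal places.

Var(3Y + 3) = (3)²·Var(Y) = 9·0.3 = 2.7

2.70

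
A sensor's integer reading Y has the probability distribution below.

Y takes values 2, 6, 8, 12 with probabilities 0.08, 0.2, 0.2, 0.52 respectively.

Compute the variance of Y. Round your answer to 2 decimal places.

E[Y] = (2)(0.08) + (6)(0.2) + (8)(0.2) + (12)(0.52) = 9.2
E[Y²] = (2)²(0.08) + (6)²(0.2) + (8)²(0.2) + (12)²(0.52) = 95.2
Var(Y) = E[Y²] − (E[Y])² = 95.2 − (9.2)² = 10.56

10.56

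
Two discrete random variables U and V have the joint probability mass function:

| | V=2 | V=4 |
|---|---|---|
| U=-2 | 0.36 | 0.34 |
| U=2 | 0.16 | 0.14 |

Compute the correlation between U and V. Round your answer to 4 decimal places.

-0.0175

E[U] = -0.8,  E[V] = 2.96
E[UV] = -2.4
Cov(U,V) = E[UV] − E[U]E[V] = -2.4 − (-0.8)(2.96) = -0.032
Var(U) = 3.36,  Var(V) = 0.9984
ρ = -0.032 / √(3.36·0.9984) ≈ -0.0175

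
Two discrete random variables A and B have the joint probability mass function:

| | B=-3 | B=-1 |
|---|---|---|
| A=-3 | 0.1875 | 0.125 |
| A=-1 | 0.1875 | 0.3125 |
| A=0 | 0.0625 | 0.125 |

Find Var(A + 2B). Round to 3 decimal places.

E[A] = -1.4375,  E[B] = -1.875,  E[AB] = 2.9375
Var(A) = 3.3125 − (-1.4375)² = 1.24609375;  Var(B) = 4.5 − (-1.875)² = 0.984375
Cov(A,B) = 2.9375 − (-1.4375)(-1.875) = 0.2421875
Var(A + 2B) = (1)²·1.24609375 + (2)²·0.984375 + 2·(1)·(2)·0.2421875 = 6.15234375

6.152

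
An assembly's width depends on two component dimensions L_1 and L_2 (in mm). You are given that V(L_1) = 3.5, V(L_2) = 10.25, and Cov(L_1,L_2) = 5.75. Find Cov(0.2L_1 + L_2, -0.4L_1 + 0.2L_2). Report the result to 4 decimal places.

-0.3000

Cov(0.2L_1 + L_2, -0.4L_1 + 0.2L_2) = (0.2)(-0.4)V(L_1) + (1)(0.2)V(L_2) + [(0.2)(0.2) + (1)(-0.4)]Cov(L_1,L_2)
= -0.08·3.5 + 0.2·10.25 + -0.36·5.75 = -0.3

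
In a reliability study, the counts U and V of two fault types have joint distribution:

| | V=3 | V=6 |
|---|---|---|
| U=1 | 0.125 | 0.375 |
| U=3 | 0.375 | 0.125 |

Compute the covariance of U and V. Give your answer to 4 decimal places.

-0.7500

E[U] = 2,  E[V] = 4.5
E[UV] = 8.25
Cov(U,V) = E[UV] − E[U]E[V] = 8.25 − (2)(4.5) = -0.75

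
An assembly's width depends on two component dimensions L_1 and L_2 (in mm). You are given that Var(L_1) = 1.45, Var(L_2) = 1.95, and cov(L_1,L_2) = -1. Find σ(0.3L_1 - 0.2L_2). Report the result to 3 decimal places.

0.573

Var(0.3L_1 - 0.2L_2) = (0.3)²·Var(L_1) + (-0.2)²·Var(L_2) + 2·(0.3)·(-0.2)·cov(L_1,L_2)
= 0.09·1.45 + 0.04·1.95 + -0.12·-1 = 0.3285
σ(0.3L_1 - 0.2L_2) = √0.3285 ≈ 0.573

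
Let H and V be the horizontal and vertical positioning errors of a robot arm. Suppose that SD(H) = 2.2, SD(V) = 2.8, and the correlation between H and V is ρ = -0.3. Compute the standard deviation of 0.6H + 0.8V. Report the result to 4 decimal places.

2.2329

var(H) = (2.2)² = 4.84;  var(V) = (2.8)² = 7.84
cov(H,V) = ρ·SD(H)·SD(V) = -0.3·2.2·2.8 = -1.848
var(0.6H + 0.8V) = (0.6)²·var(H) + (0.8)²·var(V) + 2·(0.6)·(0.8)·cov(H,V)
= 0.36·4.84 + 0.64·7.84 + 0.96·-1.848 = 4.98592
SD(0.6H + 0.8V) = √4.98592 ≈ 2.2329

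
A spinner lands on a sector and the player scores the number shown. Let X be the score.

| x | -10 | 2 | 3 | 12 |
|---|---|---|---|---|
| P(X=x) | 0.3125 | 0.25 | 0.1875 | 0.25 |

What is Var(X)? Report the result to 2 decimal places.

69.06

E[X] = (-10)(0.3125) + (2)(0.25) + (3)(0.1875) + (12)(0.25) = 0.9375
E[X²] = (-10)²(0.3125) + (2)²(0.25) + (3)²(0.1875) + (12)²(0.25) = 69.9375
Var(X) = E[X²] − (E[X])² = 69.9375 − (0.9375)² = 69.05859375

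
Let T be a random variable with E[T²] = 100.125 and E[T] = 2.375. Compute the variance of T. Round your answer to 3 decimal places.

var(T) = 100.125 − (2.375)² = 94.484375

94.484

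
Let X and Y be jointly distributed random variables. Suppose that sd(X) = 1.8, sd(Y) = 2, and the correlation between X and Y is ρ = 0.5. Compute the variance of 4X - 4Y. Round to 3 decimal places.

58.240

var(X) = (1.8)² = 3.24;  var(Y) = (2)² = 4
Cov(X,Y) = ρ·sd(X)·sd(Y) = 0.5·1.8·2 = 1.8
var(4X - 4Y) = (4)²·var(X) + (-4)²·var(Y) + 2·(4)·(-4)·Cov(X,Y)
= 16·3.24 + 16·4 + -32·1.8 = 58.24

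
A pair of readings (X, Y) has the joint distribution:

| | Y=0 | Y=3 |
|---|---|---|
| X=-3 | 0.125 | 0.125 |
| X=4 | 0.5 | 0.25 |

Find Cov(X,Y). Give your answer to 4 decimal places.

E[X] = 2.25,  E[Y] = 1.125
E[XY] = 1.875
Cov(X,Y) = E[XY] − E[X]E[Y] = 1.875 − (2.25)(1.125) = -0.65625

-0.6563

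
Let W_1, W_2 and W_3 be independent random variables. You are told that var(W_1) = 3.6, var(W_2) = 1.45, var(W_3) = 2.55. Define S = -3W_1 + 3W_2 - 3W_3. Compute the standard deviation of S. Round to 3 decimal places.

8.270

By independence, var(S) = (-3)²var(W_1) + (3)²var(W_2) + (-3)²var(W_3)
= (-3)²·3.6 + (3)²·1.45 + (-3)²·2.55 = 68.4
σ(S) = √68.4 ≈ 8.270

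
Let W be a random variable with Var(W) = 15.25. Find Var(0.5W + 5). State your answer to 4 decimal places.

3.8125

Var(0.5W + 5) = (0.5)²·Var(W) = 0.25·15.25 = 3.8125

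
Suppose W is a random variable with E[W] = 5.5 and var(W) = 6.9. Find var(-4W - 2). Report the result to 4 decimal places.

var(-4W - 2) = (-4)²·var(W) = 16·6.9 = 110.4

110.4000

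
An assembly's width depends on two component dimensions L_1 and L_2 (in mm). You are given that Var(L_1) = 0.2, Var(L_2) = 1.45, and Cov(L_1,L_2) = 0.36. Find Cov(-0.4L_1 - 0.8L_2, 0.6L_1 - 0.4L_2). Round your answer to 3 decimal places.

0.301

Cov(-0.4L_1 - 0.8L_2, 0.6L_1 - 0.4L_2) = (-0.4)(0.6)Var(L_1) + (-0.8)(-0.4)Var(L_2) + [(-0.4)(-0.4) + (-0.8)(0.6)]Cov(L_1,L_2)
= -0.24·0.2 + 0.32·1.45 + -0.32·0.36 = 0.3008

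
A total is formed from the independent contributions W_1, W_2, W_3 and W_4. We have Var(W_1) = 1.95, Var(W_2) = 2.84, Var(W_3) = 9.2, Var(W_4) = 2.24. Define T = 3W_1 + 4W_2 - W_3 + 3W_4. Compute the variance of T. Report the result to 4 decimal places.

By independence, Var(T) = (3)²Var(W_1) + (4)²Var(W_2) + (-1)²Var(W_3) + (3)²Var(W_4)
= (3)²·1.95 + (4)²·2.84 + (-1)²·9.2 + (3)²·2.24 = 92.35

92.3500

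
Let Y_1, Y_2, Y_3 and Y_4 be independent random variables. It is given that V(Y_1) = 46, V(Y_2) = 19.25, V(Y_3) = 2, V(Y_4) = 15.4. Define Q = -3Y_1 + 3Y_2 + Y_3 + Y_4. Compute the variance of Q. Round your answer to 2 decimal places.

By independence, V(Q) = (-3)²V(Y_1) + (3)²V(Y_2) + (1)²V(Y_3) + (1)²V(Y_4)
= (-3)²·46 + (3)²·19.25 + (1)²·2 + (1)²·15.4 = 604.65

604.65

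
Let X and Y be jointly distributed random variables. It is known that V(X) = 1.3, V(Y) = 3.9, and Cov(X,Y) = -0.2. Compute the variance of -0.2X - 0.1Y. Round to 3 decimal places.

V(-0.2X - 0.1Y) = (-0.2)²·V(X) + (-0.1)²·V(Y) + 2·(-0.2)·(-0.1)·Cov(X,Y)
= 0.04·1.3 + 0.01·3.9 + 0.04·-0.2 = 0.083

0.083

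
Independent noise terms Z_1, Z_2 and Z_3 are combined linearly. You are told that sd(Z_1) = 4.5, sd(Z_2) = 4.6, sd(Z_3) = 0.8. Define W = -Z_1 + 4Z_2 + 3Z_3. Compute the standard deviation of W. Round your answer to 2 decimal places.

V(Z_1) = 20.25, V(Z_2) = 21.16, V(Z_3) = 0.64
By independence, V(W) = (-1)²V(Z_1) + (4)²V(Z_2) + (3)²V(Z_3)
= (-1)²·20.25 + (4)²·21.16 + (3)²·0.64 = 364.57
sd(W) = √364.57 ≈ 19.09

19.09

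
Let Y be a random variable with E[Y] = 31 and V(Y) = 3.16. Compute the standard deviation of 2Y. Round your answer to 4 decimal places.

3.5553

V(2Y) = (2)²·3.16 = 12.64
sd(2Y) = √12.64 ≈ 3.5553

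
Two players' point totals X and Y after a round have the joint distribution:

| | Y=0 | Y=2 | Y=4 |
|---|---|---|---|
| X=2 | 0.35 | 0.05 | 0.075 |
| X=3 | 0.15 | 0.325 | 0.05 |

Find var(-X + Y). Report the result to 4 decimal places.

E[X] = 2.525,  E[Y] = 1.25,  E[XY] = 3.35
var(X) = 6.625 − (2.525)² = 0.249375;  var(Y) = 3.5 − (1.25)² = 1.9375
cov(X,Y) = 3.35 − (2.525)(1.25) = 0.19375
var(-X + Y) = (-1)²·0.249375 + (1)²·1.9375 + 2·(-1)·(1)·0.19375 = 1.799375

1.7994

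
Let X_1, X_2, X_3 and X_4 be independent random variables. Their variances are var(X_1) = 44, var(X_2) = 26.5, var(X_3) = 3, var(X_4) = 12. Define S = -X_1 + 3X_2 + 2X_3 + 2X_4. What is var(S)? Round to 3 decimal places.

342.500

By independence, var(S) = (-1)²var(X_1) + (3)²var(X_2) + (2)²var(X_3) + (2)²var(X_4)
= (-1)²·44 + (3)²·26.5 + (2)²·3 + (2)²·12 = 342.5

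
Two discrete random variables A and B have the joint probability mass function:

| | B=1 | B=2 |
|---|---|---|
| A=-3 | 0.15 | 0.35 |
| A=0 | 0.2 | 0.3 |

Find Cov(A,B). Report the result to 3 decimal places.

E[A] = -1.5,  E[B] = 1.65
E[AB] = -2.55
Cov(A,B) = E[AB] − E[A]E[B] = -2.55 − (-1.5)(1.65) = -0.075

-0.075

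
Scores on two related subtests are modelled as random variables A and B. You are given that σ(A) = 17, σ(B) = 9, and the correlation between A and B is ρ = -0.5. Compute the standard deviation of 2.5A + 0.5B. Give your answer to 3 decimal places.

40.438

var(A) = (17)² = 289;  var(B) = (9)² = 81
Cov(A,B) = ρ·σ(A)·σ(B) = -0.5·17·9 = -76.5
var(2.5A + 0.5B) = (2.5)²·var(A) + (0.5)²·var(B) + 2·(2.5)·(0.5)·Cov(A,B)
= 6.25·289 + 0.25·81 + 2.5·-76.5 = 1635.25
σ(2.5A + 0.5B) = √1635.25 ≈ 40.438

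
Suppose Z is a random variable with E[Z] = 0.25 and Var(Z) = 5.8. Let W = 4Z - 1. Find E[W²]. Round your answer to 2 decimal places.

92.80

E[4Z - 1] = 4·0.25 − 1 = 0
Var(4Z - 1) = (4)²·5.8 = 92.8
E[W²] = Var(W) + (E[W])² = 92.8 + (0)² = 92.8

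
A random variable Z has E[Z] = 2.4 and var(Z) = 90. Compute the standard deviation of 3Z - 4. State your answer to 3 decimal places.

28.460

var(3Z - 4) = (3)²·90 = 810
σ(3Z - 4) = √810 ≈ 28.460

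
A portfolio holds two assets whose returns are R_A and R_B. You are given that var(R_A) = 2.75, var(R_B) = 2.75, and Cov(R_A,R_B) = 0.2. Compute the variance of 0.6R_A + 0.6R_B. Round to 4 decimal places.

2.1240

var(0.6R_A + 0.6R_B) = (0.6)²·var(R_A) + (0.6)²·var(R_B) + 2·(0.6)·(0.6)·Cov(R_A,R_B)
= 0.36·2.75 + 0.36·2.75 + 0.72·0.2 = 2.124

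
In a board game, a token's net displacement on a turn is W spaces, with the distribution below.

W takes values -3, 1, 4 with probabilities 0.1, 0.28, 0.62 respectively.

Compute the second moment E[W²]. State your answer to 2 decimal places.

11.10

E[W²] = (-3)²(0.1) + (1)²(0.28) + (4)²(0.62) = 11.1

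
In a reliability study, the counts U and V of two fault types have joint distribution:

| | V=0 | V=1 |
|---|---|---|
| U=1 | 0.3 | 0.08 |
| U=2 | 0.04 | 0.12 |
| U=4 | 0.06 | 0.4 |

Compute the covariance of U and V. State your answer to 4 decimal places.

0.3960

E[U] = 2.54,  E[V] = 0.6
E[UV] = 1.92
Cov(U,V) = E[UV] − E[U]E[V] = 1.92 − (2.54)(0.6) = 0.396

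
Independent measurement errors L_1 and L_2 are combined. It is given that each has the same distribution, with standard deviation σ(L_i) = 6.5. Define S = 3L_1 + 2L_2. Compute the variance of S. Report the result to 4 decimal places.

V(L_i) = (6.5)² = 42.25
By independence, V(S) = (3)²V(L_1) + (2)²V(L_2)
= (3)²·42.25 + (2)²·42.25 = 549.25

549.2500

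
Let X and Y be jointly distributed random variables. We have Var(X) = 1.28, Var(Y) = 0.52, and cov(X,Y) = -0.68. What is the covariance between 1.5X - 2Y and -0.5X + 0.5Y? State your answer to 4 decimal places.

cov(1.5X - 2Y, -0.5X + 0.5Y) = (1.5)(-0.5)Var(X) + (-2)(0.5)Var(Y) + [(1.5)(0.5) + (-2)(-0.5)]cov(X,Y)
= -0.75·1.28 + -1·0.52 + 1.75·-0.68 = -2.67

-2.6700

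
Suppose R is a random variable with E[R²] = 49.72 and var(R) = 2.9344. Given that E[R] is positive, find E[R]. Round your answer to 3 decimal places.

(E[R])² = E[R²] − var(R) = 49.72 − 2.9344 = 46.7856
E[R] = √46.7856 = 6.84

6.840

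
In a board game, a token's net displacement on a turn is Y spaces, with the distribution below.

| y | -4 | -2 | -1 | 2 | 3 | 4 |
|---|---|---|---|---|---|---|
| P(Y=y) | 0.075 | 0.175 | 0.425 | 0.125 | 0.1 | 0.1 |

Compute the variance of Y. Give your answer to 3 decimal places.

E[Y] = (-4)(0.075) + (-2)(0.175) + (-1)(0.425) + (2)(0.125) + (3)(0.1) + (4)(0.1) = -0.125
E[Y²] = (-4)²(0.075) + (-2)²(0.175) + (-1)²(0.425) + (2)²(0.125) + (3)²(0.1) + (4)²(0.1) = 5.325
var(Y) = E[Y²] − (E[Y])² = 5.325 − (-0.125)² = 5.309375

5.309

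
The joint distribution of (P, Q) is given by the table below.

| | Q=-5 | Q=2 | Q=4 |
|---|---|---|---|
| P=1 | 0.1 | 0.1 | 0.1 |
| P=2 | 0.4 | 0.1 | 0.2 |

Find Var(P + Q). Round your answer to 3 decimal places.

E[P] = 1.7,  E[Q] = -0.9,  E[PQ] = -1.9
Var(P) = 3.1 − (1.7)² = 0.21;  Var(Q) = 18.1 − (-0.9)² = 17.29
cov(P,Q) = -1.9 − (1.7)(-0.9) = -0.37
Var(P + Q) = (1)²·0.21 + (1)²·17.29 + 2·(1)·(1)·-0.37 = 16.76

16.760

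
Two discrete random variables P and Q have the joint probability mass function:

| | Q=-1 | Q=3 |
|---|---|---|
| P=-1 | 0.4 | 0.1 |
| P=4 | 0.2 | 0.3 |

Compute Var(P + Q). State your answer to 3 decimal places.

E[P] = 1.5,  E[Q] = 0.6,  E[PQ] = 2.9
Var(P) = 8.5 − (1.5)² = 6.25;  Var(Q) = 4.2 − (0.6)² = 3.84
Cov(P,Q) = 2.9 − (1.5)(0.6) = 2
Var(P + Q) = (1)²·6.25 + (1)²·3.84 + 2·(1)·(1)·2 = 14.09

14.090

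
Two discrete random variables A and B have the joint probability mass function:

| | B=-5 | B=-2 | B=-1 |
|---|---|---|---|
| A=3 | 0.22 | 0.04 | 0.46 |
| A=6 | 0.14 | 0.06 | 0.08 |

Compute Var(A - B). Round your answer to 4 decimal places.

E[A] = 3.84,  E[B] = -2.54,  E[AB] = -10.32
Var(A) = 16.56 − (3.84)² = 1.8144;  Var(B) = 9.94 − (-2.54)² = 3.4884
cov(A,B) = -10.32 − (3.84)(-2.54) = -0.5664
Var(A - B) = (1)²·1.8144 + (-1)²·3.4884 + 2·(1)·(-1)·-0.5664 = 6.4356

6.4356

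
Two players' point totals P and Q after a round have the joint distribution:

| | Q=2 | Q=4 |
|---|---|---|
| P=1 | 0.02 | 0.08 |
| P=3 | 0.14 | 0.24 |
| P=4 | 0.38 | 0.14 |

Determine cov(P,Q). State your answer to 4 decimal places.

-0.3344

E[P] = 3.32,  E[Q] = 2.92
E[PQ] = 9.36
cov(P,Q) = E[PQ] − E[P]E[Q] = 9.36 − (3.32)(2.92) = -0.3344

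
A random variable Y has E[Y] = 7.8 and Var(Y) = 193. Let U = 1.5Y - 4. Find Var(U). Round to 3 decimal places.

434.250

Var(1.5Y - 4) = (1.5)²·Var(Y) = 2.25·193 = 434.25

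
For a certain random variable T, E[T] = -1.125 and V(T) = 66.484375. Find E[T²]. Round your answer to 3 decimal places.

E[T²] = V(T) + (E[T])² = 66.484375 + (-1.125)² = 67.75

67.750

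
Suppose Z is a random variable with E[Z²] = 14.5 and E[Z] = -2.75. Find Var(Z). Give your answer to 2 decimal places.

Var(Z) = 14.5 − (-2.75)² = 6.9375

6.94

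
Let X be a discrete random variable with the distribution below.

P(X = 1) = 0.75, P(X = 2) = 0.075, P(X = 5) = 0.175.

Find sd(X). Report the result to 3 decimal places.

1.508

E[X] = (1)(0.75) + (2)(0.075) + (5)(0.175) = 1.775
E[X²] = (1)²(0.75) + (2)²(0.075) + (5)²(0.175) = 5.425
Var(X) = E[X²] − (E[X])² = 5.425 − (1.775)² = 2.274375
sd(X) = √2.274375 ≈ 1.508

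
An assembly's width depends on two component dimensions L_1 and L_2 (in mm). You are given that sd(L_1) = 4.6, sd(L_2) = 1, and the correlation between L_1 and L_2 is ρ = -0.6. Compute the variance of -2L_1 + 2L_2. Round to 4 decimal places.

110.7200

V(L_1) = (4.6)² = 21.16;  V(L_2) = (1)² = 1
cov(L_1,L_2) = ρ·sd(L_1)·sd(L_2) = -0.6·4.6·1 = -2.76
V(-2L_1 + 2L_2) = (-2)²·V(L_1) + (2)²·V(L_2) + 2·(-2)·(2)·cov(L_1,L_2)
= 4·21.16 + 4·1 + -8·-2.76 = 110.72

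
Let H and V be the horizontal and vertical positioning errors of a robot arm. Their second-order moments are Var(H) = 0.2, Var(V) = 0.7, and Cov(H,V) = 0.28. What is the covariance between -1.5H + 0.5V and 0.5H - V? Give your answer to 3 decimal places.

Cov(-1.5H + 0.5V, 0.5H - V) = (-1.5)(0.5)Var(H) + (0.5)(-1)Var(V) + [(-1.5)(-1) + (0.5)(0.5)]Cov(H,V)
= -0.75·0.2 + -0.5·0.7 + 1.75·0.28 = -0.01

-0.010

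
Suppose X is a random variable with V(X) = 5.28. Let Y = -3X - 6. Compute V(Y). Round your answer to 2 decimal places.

47.52

V(-3X - 6) = (-3)²·V(X) = 9·5.28 = 47.52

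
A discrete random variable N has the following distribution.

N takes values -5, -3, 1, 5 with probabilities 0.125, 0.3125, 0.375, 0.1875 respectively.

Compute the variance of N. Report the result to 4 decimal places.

E[N] = (-5)(0.125) + (-3)(0.3125) + (1)(0.375) + (5)(0.1875) = -0.25
E[N²] = (-5)²(0.125) + (-3)²(0.3125) + (1)²(0.375) + (5)²(0.1875) = 11
Var(N) = E[N²] − (E[N])² = 11 − (-0.25)² = 10.9375

10.9375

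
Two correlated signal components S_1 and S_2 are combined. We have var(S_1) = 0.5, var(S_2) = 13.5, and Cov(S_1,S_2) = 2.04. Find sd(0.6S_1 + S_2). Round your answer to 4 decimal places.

4.0160

var(0.6S_1 + S_2) = (0.6)²·var(S_1) + (1)²·var(S_2) + 2·(0.6)·(1)·Cov(S_1,S_2)
= 0.36·0.5 + 1·13.5 + 1.2·2.04 = 16.128
sd(0.6S_1 + S_2) = √16.128 ≈ 4.0160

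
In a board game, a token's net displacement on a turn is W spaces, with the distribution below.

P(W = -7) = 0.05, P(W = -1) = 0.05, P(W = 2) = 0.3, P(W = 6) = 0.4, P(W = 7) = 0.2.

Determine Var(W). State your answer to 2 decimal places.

E[W] = (-7)(0.05) + (-1)(0.05) + (2)(0.3) + (6)(0.4) + (7)(0.2) = 4
E[W²] = (-7)²(0.05) + (-1)²(0.05) + (2)²(0.3) + (6)²(0.4) + (7)²(0.2) = 27.9
Var(W) = E[W²] − (E[W])² = 27.9 − (4)² = 11.9

11.90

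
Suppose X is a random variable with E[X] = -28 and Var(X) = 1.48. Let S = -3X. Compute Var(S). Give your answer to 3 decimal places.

Var(-3X) = (-3)²·Var(X) = 9·1.48 = 13.32

13.320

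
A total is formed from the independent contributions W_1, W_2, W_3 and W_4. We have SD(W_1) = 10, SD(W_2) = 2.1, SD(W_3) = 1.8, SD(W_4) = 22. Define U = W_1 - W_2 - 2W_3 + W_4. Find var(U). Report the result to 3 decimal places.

var(W_1) = 100, var(W_2) = 4.41, var(W_3) = 3.24, var(W_4) = 484
By independence, var(U) = (1)²var(W_1) + (-1)²var(W_2) + (-2)²var(W_3) + (1)²var(W_4)
= (1)²·100 + (-1)²·4.41 + (-2)²·3.24 + (1)²·484 = 601.37

601.370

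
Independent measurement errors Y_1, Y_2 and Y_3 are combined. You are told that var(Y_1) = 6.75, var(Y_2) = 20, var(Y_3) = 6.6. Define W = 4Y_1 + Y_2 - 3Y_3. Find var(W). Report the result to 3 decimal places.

187.400

By independence, var(W) = (4)²var(Y_1) + (1)²var(Y_2) + (-3)²var(Y_3)
= (4)²·6.75 + (1)²·20 + (-3)²·6.6 = 187.4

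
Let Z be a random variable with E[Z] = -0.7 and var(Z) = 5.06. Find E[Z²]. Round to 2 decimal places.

5.55

E[Z²] = var(Z) + (E[Z])² = 5.06 + (-0.7)² = 5.55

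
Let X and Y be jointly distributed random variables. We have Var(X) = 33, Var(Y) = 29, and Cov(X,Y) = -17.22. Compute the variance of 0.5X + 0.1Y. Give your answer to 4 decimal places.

Var(0.5X + 0.1Y) = (0.5)²·Var(X) + (0.1)²·Var(Y) + 2·(0.5)·(0.1)·Cov(X,Y)
= 0.25·33 + 0.01·29 + 0.1·-17.22 = 6.818

6.8180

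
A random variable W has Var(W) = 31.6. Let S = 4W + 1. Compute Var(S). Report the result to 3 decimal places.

505.600

Var(4W + 1) = (4)²·Var(W) = 16·31.6 = 505.6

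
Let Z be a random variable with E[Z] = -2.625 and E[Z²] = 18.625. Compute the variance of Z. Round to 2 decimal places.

11.73

Var(Z) = 18.625 − (-2.625)² = 11.734375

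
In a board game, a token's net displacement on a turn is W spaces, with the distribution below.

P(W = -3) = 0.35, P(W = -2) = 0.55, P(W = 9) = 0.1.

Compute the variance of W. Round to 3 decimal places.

11.888

E[W] = (-3)(0.35) + (-2)(0.55) + (9)(0.1) = -1.25
E[W²] = (-3)²(0.35) + (-2)²(0.55) + (9)²(0.1) = 13.45
Var(W) = E[W²] − (E[W])² = 13.45 − (-1.25)² = 11.8875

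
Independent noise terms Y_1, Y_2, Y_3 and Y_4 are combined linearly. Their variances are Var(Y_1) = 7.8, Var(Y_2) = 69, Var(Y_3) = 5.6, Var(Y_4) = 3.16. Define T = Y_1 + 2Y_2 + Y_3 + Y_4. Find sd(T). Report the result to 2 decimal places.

17.10

By independence, Var(T) = (1)²Var(Y_1) + (2)²Var(Y_2) + (1)²Var(Y_3) + (1)²Var(Y_4)
= (1)²·7.8 + (2)²·69 + (1)²·5.6 + (1)²·3.16 = 292.56
sd(T) = √292.56 ≈ 17.10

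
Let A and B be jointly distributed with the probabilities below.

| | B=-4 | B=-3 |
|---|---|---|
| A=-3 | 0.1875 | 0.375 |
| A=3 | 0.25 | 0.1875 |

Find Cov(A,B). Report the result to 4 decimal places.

E[A] = -0.375,  E[B] = -3.4375
E[AB] = 0.9375
Cov(A,B) = E[AB] − E[A]E[B] = 0.9375 − (-0.375)(-3.4375) = -0.3515625

-0.3516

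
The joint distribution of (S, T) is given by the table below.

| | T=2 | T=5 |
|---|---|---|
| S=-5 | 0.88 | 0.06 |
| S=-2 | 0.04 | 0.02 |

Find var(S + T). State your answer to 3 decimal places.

E[S] = -4.82,  E[T] = 2.24,  E[ST] = -10.66
var(S) = 23.74 − (-4.82)² = 0.5076;  var(T) = 5.68 − (2.24)² = 0.6624
Cov(S,T) = -10.66 − (-4.82)(2.24) = 0.1368
var(S + T) = (1)²·0.5076 + (1)²·0.6624 + 2·(1)·(1)·0.1368 = 1.4436

1.444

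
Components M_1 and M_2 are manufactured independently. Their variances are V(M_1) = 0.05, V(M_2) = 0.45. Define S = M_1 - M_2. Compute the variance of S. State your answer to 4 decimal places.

0.5000

By independence, V(S) = (1)²V(M_1) + (-1)²V(M_2)
= (1)²·0.05 + (-1)²·0.45 = 0.5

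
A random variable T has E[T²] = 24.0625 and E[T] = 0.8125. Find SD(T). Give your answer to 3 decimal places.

4.838

var(T) = 24.0625 − (0.8125)² = 23.40234375
SD(T) = √23.40234375 ≈ 4.838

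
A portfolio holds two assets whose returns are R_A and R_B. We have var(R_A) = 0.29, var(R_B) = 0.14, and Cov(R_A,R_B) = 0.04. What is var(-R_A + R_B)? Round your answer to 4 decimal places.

var(-R_A + R_B) = (-1)²·var(R_A) + (1)²·var(R_B) + 2·(-1)·(1)·Cov(R_A,R_B)
= 1·0.29 + 1·0.14 + -2·0.04 = 0.35

0.3500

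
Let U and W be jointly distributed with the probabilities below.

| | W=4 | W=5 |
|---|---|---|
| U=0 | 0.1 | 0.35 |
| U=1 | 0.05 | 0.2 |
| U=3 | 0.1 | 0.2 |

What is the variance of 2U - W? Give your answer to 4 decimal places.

6.9475

E[U] = 1.15,  E[W] = 4.75,  E[UW] = 5.4
var(U) = 2.95 − (1.15)² = 1.6275;  var(W) = 22.75 − (4.75)² = 0.1875
Cov(U,W) = 5.4 − (1.15)(4.75) = -0.0625
var(2U - W) = (2)²·1.6275 + (-1)²·0.1875 + 2·(2)·(-1)·-0.0625 = 6.9475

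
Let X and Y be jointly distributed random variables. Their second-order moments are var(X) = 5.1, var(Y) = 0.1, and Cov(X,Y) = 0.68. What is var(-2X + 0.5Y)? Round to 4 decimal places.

var(-2X + 0.5Y) = (-2)²·var(X) + (0.5)²·var(Y) + 2·(-2)·(0.5)·Cov(X,Y)
= 4·5.1 + 0.25·0.1 + -2·0.68 = 19.065

19.0650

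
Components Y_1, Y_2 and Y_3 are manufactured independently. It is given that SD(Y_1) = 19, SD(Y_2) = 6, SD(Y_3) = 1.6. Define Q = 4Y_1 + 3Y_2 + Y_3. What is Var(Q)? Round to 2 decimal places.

Var(Y_1) = 361, Var(Y_2) = 36, Var(Y_3) = 2.56
By independence, Var(Q) = (4)²Var(Y_1) + (3)²Var(Y_2) + (1)²Var(Y_3)
= (4)²·361 + (3)²·36 + (1)²·2.56 = 6102.56

6102.56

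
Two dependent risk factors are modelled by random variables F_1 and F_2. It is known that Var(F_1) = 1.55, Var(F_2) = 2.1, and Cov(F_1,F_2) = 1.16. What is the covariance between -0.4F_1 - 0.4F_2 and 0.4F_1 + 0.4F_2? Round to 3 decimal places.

-0.955

Cov(-0.4F_1 - 0.4F_2, 0.4F_1 + 0.4F_2) = (-0.4)(0.4)Var(F_1) + (-0.4)(0.4)Var(F_2) + [(-0.4)(0.4) + (-0.4)(0.4)]Cov(F_1,F_2)
= -0.16·1.55 + -0.16·2.1 + -0.32·1.16 = -0.9552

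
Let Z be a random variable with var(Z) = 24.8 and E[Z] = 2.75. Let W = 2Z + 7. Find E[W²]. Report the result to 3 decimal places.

255.450

E[2Z + 7] = 2·2.75 + 7 = 12.5
var(2Z + 7) = (2)²·24.8 = 99.2
E[W²] = var(W) + (E[W])² = 99.2 + (12.5)² = 255.45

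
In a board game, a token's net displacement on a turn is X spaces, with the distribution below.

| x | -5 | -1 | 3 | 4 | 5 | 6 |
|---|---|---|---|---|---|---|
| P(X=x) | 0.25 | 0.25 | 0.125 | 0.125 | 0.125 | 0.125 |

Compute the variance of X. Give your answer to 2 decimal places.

16.69

E[X] = (-5)(0.25) + (-1)(0.25) + (3)(0.125) + (4)(0.125) + (5)(0.125) + (6)(0.125) = 0.75
E[X²] = (-5)²(0.25) + (-1)²(0.25) + (3)²(0.125) + (4)²(0.125) + (5)²(0.125) + (6)²(0.125) = 17.25
Var(X) = E[X²] − (E[X])² = 17.25 − (0.75)² = 16.6875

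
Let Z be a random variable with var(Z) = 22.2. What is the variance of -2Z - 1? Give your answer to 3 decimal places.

var(-2Z - 1) = (-2)²·var(Z) = 4·22.2 = 88.8

88.800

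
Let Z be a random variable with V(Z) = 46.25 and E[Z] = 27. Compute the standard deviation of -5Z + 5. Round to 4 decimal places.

V(-5Z + 5) = (-5)²·46.25 = 1156.25
σ(-5Z + 5) = √1156.25 ≈ 34.0037

34.0037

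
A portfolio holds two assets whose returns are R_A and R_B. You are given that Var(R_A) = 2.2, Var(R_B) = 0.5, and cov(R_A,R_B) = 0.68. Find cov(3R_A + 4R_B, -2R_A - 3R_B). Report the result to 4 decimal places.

-30.7600

cov(3R_A + 4R_B, -2R_A - 3R_B) = (3)(-2)Var(R_A) + (4)(-3)Var(R_B) + [(3)(-3) + (4)(-2)]cov(R_A,R_B)
= -6·2.2 + -12·0.5 + -17·0.68 = -30.76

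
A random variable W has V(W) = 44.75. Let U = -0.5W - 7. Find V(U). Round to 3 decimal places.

11.188

V(-0.5W - 7) = (-0.5)²·V(W) = 0.25·44.75 = 11.1875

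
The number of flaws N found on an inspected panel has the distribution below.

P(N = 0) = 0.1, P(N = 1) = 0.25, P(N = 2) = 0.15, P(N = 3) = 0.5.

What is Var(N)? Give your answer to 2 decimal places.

1.15

E[N] = (0)(0.1) + (1)(0.25) + (2)(0.15) + (3)(0.5) = 2.05
E[N²] = (0)²(0.1) + (1)²(0.25) + (2)²(0.15) + (3)²(0.5) = 5.35
Var(N) = E[N²] − (E[N])² = 5.35 − (2.05)² = 1.1475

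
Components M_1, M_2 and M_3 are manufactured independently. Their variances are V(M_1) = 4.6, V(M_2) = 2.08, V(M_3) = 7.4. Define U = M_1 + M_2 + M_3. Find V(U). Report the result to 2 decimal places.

14.08

By independence, V(U) = (1)²V(M_1) + (1)²V(M_2) + (1)²V(M_3)
= (1)²·4.6 + (1)²·2.08 + (1)²·7.4 = 14.08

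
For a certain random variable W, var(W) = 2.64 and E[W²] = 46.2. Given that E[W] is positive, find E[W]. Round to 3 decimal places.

(E[W])² = E[W²] − var(W) = 46.2 − 2.64 = 43.56
E[W] = √43.56 = 6.6

6.600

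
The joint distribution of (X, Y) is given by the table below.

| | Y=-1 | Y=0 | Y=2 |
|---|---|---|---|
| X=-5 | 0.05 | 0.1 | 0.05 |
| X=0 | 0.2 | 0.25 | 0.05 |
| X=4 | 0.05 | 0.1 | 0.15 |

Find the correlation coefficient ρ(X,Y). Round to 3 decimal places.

E[X] = 0.2,  E[Y] = 0.2
E[XY] = 0.75
Cov(X,Y) = E[XY] − E[X]E[Y] = 0.75 − (0.2)(0.2) = 0.71
V(X) = 9.76,  V(Y) = 1.26
ρ = 0.71 / √(9.76·1.26) ≈ 0.202

0.202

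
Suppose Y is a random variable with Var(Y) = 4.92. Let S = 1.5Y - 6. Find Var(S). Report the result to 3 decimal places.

11.070

Var(1.5Y - 6) = (1.5)²·Var(Y) = 2.25·4.92 = 11.07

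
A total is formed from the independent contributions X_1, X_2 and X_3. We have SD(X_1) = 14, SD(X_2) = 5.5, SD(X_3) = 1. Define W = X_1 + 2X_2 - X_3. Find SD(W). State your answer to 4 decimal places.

17.8326

V(X_1) = 196, V(X_2) = 30.25, V(X_3) = 1
By independence, V(W) = (1)²V(X_1) + (2)²V(X_2) + (-1)²V(X_3)
= (1)²·196 + (2)²·30.25 + (-1)²·1 = 318
SD(W) = √318 ≈ 17.8326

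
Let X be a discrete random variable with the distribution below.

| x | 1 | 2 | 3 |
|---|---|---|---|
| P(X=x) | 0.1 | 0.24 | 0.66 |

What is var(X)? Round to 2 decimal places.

0.45

E[X] = (1)(0.1) + (2)(0.24) + (3)(0.66) = 2.56
E[X²] = (1)²(0.1) + (2)²(0.24) + (3)²(0.66) = 7
var(X) = E[X²] − (E[X])² = 7 − (2.56)² = 0.4464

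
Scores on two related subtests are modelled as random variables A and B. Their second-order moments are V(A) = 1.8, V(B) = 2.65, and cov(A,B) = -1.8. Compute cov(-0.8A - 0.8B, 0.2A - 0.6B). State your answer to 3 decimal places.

0.408

cov(-0.8A - 0.8B, 0.2A - 0.6B) = (-0.8)(0.2)V(A) + (-0.8)(-0.6)V(B) + [(-0.8)(-0.6) + (-0.8)(0.2)]cov(A,B)
= -0.16·1.8 + 0.48·2.65 + 0.32·-1.8 = 0.408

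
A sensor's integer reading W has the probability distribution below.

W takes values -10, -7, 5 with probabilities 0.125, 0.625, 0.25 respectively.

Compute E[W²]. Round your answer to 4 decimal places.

49.3750

E[W²] = (-10)²(0.125) + (-7)²(0.625) + (5)²(0.25) = 49.375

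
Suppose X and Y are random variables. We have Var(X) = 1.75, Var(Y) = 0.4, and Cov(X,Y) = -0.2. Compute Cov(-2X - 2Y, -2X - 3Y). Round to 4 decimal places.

7.4000

Cov(-2X - 2Y, -2X - 3Y) = (-2)(-2)Var(X) + (-2)(-3)Var(Y) + [(-2)(-3) + (-2)(-2)]Cov(X,Y)
= 4·1.75 + 6·0.4 + 10·-0.2 = 7.4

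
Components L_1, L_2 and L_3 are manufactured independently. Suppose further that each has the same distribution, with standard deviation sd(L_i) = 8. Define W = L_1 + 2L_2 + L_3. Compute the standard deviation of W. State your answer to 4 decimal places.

var(L_i) = (8)² = 64
By independence, var(W) = (1)²var(L_1) + (2)²var(L_2) + (1)²var(L_3)
= (1)²·64 + (2)²·64 + (1)²·64 = 384
sd(W) = √384 ≈ 19.5959

19.5959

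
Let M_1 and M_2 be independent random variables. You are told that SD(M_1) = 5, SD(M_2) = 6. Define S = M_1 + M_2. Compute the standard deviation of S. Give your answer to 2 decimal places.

7.81

var(M_1) = 25, var(M_2) = 36
By independence, var(S) = (1)²var(M_1) + (1)²var(M_2)
= (1)²·25 + (1)²·36 = 61
SD(S) = √61 ≈ 7.81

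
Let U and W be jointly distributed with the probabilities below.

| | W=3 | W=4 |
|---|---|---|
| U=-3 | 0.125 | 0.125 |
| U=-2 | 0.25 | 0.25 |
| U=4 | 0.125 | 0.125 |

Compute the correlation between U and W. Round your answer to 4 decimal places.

0.0000

E[U] = -0.75,  E[W] = 3.5
E[UW] = -2.625
Cov(U,W) = E[UW] − E[U]E[W] = -2.625 − (-0.75)(3.5) = 0
Var(U) = 7.6875,  Var(W) = 0.25
ρ = 0 / √(7.6875·0.25) ≈ 0.0000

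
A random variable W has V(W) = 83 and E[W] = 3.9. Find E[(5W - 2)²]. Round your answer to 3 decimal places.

2381.250

E[5W - 2] = 5·3.9 − 2 = 17.5
V(5W - 2) = (5)²·83 = 2075
E[(5W - 2)²] = V((5W - 2)) + (E[(5W - 2)])² = 2075 + (17.5)² = 2381.25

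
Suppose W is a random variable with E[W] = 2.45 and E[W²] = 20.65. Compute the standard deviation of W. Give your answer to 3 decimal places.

3.827

var(W) = 20.65 − (2.45)² = 14.6475
sd(W) = √14.6475 ≈ 3.827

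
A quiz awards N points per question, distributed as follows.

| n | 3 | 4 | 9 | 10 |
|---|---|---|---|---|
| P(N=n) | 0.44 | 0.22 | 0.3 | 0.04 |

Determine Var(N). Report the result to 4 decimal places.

E[N] = (3)(0.44) + (4)(0.22) + (9)(0.3) + (10)(0.04) = 5.3
E[N²] = (3)²(0.44) + (4)²(0.22) + (9)²(0.3) + (10)²(0.04) = 35.78
Var(N) = E[N²] − (E[N])² = 35.78 − (5.3)² = 7.69

7.6900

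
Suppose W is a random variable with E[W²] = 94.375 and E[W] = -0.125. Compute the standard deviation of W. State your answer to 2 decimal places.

9.71

var(W) = 94.375 − (-0.125)² = 94.359375
SD(W) = √94.359375 ≈ 9.71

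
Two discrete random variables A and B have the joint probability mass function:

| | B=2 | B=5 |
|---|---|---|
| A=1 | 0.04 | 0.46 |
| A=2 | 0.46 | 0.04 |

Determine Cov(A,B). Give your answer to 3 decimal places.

E[A] = 1.5,  E[B] = 3.5
E[AB] = 4.62
Cov(A,B) = E[AB] − E[A]E[B] = 4.62 − (1.5)(3.5) = -0.63

-0.630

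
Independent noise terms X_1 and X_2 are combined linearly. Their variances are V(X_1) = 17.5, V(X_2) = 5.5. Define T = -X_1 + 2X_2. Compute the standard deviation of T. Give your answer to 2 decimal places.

6.28

By independence, V(T) = (-1)²V(X_1) + (2)²V(X_2)
= (-1)²·17.5 + (2)²·5.5 = 39.5
SD(T) = √39.5 ≈ 6.28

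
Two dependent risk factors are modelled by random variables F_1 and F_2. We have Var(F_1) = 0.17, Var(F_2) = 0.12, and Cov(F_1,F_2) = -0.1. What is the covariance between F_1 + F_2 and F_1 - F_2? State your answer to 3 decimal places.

Cov(F_1 + F_2, F_1 - F_2) = (1)(1)Var(F_1) + (1)(-1)Var(F_2) + [(1)(-1) + (1)(1)]Cov(F_1,F_2)
= 1·0.17 + -1·0.12 + 0·-0.1 = 0.05

0.050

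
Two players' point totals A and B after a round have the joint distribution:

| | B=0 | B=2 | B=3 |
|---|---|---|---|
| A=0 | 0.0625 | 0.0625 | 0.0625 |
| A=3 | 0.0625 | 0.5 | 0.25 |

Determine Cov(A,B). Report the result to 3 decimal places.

E[A] = 2.4375,  E[B] = 2.0625
E[AB] = 5.25
Cov(A,B) = E[AB] − E[A]E[B] = 5.25 − (2.4375)(2.0625) = 0.22265625

0.223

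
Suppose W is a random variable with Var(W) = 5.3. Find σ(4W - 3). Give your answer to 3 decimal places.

9.209

Var(4W - 3) = (4)²·5.3 = 84.8
σ(4W - 3) = √84.8 ≈ 9.209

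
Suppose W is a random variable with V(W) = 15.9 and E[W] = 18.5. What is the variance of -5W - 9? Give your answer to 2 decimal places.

397.50

V(-5W - 9) = (-5)²·V(W) = 25·15.9 = 397.5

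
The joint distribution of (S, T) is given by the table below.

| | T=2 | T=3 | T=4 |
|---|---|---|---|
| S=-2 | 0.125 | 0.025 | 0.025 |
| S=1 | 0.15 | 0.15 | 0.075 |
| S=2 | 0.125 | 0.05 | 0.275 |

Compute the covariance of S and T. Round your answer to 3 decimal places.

0.448

E[S] = 0.925,  E[T] = 2.975
E[ST] = 3.2
cov(S,T) = E[ST] − E[S]E[T] = 3.2 − (0.925)(2.975) = 0.448125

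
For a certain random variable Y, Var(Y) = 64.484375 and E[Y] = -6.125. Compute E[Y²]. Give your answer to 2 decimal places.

102.00

E[Y²] = Var(Y) + (E[Y])² = 64.484375 + (-6.125)² = 102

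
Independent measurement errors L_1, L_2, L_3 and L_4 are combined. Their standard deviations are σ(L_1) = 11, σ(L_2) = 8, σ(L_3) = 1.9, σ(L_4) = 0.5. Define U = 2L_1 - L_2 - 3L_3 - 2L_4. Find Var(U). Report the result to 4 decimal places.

581.4900

Var(L_1) = 121, Var(L_2) = 64, Var(L_3) = 3.61, Var(L_4) = 0.25
By independence, Var(U) = (2)²Var(L_1) + (-1)²Var(L_2) + (-3)²Var(L_3) + (-2)²Var(L_4)
= (2)²·121 + (-1)²·64 + (-3)²·3.61 + (-2)²·0.25 = 581.49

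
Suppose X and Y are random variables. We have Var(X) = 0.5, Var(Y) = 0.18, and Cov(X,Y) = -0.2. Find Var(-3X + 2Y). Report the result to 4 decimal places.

7.6200

Var(-3X + 2Y) = (-3)²·Var(X) + (2)²·Var(Y) + 2·(-3)·(2)·Cov(X,Y)
= 9·0.5 + 4·0.18 + -12·-0.2 = 7.62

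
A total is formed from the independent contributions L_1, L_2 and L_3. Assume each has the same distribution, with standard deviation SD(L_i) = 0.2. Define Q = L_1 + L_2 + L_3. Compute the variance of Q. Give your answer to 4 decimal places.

0.1200

Var(L_i) = (0.2)² = 0.04
By independence, Var(Q) = (1)²Var(L_1) + (1)²Var(L_2) + (1)²Var(L_3)
= (1)²·0.04 + (1)²·0.04 + (1)²·0.04 = 0.12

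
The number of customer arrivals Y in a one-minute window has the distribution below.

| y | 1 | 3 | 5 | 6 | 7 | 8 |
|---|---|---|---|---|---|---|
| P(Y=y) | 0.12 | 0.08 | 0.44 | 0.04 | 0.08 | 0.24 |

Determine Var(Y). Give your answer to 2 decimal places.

E[Y] = (1)(0.12) + (3)(0.08) + (5)(0.44) + (6)(0.04) + (7)(0.08) + (8)(0.24) = 5.28
E[Y²] = (1)²(0.12) + (3)²(0.08) + (5)²(0.44) + (6)²(0.04) + (7)²(0.08) + (8)²(0.24) = 32.56
Var(Y) = E[Y²] − (E[Y])² = 32.56 − (5.28)² = 4.6816

4.68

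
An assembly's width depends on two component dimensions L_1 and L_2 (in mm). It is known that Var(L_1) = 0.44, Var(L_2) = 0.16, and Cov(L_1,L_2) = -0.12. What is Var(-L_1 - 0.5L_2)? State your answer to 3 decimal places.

Var(-L_1 - 0.5L_2) = (-1)²·Var(L_1) + (-0.5)²·Var(L_2) + 2·(-1)·(-0.5)·Cov(L_1,L_2)
= 1·0.44 + 0.25·0.16 + 1·-0.12 = 0.36

0.360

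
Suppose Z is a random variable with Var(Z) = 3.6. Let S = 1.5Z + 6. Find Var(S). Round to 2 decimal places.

8.10

Var(1.5Z + 6) = (1.5)²·Var(Z) = 2.25·3.6 = 8.1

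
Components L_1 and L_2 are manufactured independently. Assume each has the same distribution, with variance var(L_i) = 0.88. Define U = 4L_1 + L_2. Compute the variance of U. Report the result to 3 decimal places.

14.960

By independence, var(U) = (4)²var(L_1) + (1)²var(L_2)
= (4)²·0.88 + (1)²·0.88 = 14.96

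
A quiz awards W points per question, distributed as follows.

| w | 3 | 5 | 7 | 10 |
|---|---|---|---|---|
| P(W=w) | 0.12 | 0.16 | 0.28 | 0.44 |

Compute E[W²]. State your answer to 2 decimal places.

E[W²] = (3)²(0.12) + (5)²(0.16) + (7)²(0.28) + (10)²(0.44) = 62.8

62.80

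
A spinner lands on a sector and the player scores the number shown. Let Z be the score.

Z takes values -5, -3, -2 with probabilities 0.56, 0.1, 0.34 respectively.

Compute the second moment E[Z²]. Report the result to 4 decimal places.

E[Z²] = (-5)²(0.56) + (-3)²(0.1) + (-2)²(0.34) = 16.26

16.2600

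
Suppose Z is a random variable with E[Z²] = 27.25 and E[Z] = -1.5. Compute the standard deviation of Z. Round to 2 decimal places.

5.00

V(Z) = 27.25 − (-1.5)² = 25
σ(Z) = √25 ≈ 5.00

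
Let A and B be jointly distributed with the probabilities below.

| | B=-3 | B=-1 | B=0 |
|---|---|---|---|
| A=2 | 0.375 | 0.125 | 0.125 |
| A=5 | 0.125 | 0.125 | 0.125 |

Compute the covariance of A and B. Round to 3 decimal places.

0.469

E[A] = 3.125,  E[B] = -1.75
E[AB] = -5
cov(A,B) = E[AB] − E[A]E[B] = -5 − (3.125)(-1.75) = 0.46875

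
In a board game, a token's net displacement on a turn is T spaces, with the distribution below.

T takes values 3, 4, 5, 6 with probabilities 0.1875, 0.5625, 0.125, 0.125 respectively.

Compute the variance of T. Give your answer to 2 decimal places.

E[T] = (3)(0.1875) + (4)(0.5625) + (5)(0.125) + (6)(0.125) = 4.1875
E[T²] = (3)²(0.1875) + (4)²(0.5625) + (5)²(0.125) + (6)²(0.125) = 18.3125
var(T) = E[T²] − (E[T])² = 18.3125 − (4.1875)² = 0.77734375

0.78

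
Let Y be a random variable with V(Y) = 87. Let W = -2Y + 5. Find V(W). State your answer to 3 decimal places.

348.000

V(-2Y + 5) = (-2)²·V(Y) = 4·87 = 348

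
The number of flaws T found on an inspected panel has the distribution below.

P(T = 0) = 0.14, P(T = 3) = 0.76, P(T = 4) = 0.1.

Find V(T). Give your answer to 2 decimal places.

1.26

E[T] = (0)(0.14) + (3)(0.76) + (4)(0.1) = 2.68
E[T²] = (0)²(0.14) + (3)²(0.76) + (4)²(0.1) = 8.44
V(T) = E[T²] − (E[T])² = 8.44 − (2.68)² = 1.2576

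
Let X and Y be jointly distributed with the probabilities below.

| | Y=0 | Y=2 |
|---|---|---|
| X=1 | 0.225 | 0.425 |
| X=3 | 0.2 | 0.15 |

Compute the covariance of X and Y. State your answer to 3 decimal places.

E[X] = 1.7,  E[Y] = 1.15
E[XY] = 1.75
cov(X,Y) = E[XY] − E[X]E[Y] = 1.75 − (1.7)(1.15) = -0.205

-0.205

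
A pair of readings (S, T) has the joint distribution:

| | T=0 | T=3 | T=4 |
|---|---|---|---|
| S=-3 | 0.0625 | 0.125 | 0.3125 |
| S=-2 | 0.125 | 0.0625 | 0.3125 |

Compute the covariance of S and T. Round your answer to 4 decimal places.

E[S] = -2.5,  E[T] = 3.0625
E[ST] = -7.75
cov(S,T) = E[ST] − E[S]E[T] = -7.75 − (-2.5)(3.0625) = -0.09375

-0.0938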